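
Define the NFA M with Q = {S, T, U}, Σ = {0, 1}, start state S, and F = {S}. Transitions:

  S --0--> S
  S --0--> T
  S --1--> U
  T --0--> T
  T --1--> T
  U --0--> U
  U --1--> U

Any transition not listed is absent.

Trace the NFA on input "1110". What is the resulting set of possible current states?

{U}

Start in {S}.
Read '1': S→{U}; now {U}.
Read '1': U→{U}; now {U}.
Read '1': U→{U}; now {U}.
Read '0': U→{U}; now {U}.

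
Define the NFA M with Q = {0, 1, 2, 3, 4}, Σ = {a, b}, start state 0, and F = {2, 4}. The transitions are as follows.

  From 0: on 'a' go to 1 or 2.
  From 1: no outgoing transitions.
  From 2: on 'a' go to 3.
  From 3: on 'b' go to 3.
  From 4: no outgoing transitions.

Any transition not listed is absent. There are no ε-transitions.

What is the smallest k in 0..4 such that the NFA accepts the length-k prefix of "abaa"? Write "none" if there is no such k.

Start in {0}.
Read 'a': {0} → {1, 2}.
None of the earlier sets intersect F, but {1, 2} does.

1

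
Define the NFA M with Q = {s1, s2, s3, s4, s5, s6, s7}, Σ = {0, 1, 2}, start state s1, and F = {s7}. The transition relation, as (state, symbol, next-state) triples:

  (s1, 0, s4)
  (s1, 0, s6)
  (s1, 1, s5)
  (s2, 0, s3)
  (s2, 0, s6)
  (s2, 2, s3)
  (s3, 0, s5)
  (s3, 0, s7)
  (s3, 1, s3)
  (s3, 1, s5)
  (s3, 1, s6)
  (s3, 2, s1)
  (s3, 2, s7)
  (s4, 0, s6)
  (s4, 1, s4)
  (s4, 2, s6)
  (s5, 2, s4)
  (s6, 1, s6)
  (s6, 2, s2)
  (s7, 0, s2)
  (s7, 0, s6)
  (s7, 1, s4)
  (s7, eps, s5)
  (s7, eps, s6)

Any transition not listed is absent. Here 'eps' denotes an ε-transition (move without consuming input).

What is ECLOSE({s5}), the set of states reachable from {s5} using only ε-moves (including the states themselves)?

{s5}

Begin with {s5}.
No ε-moves leave this set, so the closure equals the set itself.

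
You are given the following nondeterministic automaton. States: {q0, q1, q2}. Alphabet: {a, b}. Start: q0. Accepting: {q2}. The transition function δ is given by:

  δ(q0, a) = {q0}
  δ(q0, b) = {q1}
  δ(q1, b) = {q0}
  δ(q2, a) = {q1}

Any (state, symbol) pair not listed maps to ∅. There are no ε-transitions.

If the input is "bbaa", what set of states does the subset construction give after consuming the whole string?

{q0}

Start in {q0}.
Read 'b': {q0} → {q1}.
Read 'b': {q1} → {q0}.
Read 'a': {q0} → {q0}.
Read 'a': {q0} → {q0}.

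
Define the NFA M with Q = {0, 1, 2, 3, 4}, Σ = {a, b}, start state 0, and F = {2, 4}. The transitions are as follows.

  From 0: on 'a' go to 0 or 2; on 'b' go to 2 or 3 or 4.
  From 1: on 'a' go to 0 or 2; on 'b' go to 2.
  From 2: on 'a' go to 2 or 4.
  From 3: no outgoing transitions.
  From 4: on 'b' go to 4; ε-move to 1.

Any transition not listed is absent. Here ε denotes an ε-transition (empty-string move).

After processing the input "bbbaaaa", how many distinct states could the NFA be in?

4

Start in {0}.
Read 'b': 0→{2, 3, 4}; union {2, 3, 4}; ε-closure = {1, 2, 3, 4}.
Read 'b': 1→{2}, 2→∅, 3→∅, 4→{4}; union {2, 4}; ε-closure = {1, 2, 4}.
Read 'b': 1→{2}, 2→∅, 4→{4}; union {2, 4}; ε-closure = {1, 2, 4}.
Read 'a': 1→{0, 2}, 2→{2, 4}, 4→∅; union {0, 2, 4}; ε-closure = {0, 1, 2, 4}.
Read 'a': 0→{0, 2}, 1→{0, 2}, 2→{2, 4}, 4→∅; union {0, 2, 4}; ε-closure = {0, 1, 2, 4}.
Read 'a': 0→{0, 2}, 1→{0, 2}, 2→{2, 4}, 4→∅; union {0, 2, 4}; ε-closure = {0, 1, 2, 4}.
Read 'a': 0→{0, 2}, 1→{0, 2}, 2→{2, 4}, 4→∅; union {0, 2, 4}; ε-closure = {0, 1, 2, 4}.
That set has 4 states.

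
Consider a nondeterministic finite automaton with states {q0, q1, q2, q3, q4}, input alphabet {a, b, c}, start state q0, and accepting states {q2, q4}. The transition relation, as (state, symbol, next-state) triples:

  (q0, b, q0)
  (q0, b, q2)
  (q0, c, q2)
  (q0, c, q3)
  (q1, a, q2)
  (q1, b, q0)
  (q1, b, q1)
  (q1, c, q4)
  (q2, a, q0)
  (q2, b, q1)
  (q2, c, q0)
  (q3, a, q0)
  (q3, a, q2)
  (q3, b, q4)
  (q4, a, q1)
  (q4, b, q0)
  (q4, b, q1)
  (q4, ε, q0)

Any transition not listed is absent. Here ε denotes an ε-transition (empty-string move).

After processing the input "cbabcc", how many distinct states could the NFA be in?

3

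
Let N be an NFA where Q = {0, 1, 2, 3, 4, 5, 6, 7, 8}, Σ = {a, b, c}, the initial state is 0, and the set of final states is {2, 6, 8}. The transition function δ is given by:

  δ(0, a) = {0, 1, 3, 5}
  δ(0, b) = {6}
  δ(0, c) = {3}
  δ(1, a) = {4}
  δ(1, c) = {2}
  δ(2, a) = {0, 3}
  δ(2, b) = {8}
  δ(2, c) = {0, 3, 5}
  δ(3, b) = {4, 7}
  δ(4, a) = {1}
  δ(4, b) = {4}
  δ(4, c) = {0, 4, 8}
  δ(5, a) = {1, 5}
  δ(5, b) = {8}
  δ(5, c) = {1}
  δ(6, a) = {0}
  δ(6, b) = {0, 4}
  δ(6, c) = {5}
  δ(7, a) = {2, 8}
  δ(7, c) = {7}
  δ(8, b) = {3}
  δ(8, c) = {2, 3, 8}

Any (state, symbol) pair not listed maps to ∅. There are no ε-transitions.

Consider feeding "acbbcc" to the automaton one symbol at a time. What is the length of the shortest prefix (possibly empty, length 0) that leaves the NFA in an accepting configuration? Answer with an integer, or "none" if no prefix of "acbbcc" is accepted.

Start in {0}.
Read 'a': {0} → {0, 1, 3, 5}.
Read 'c': {0, 1, 3, 5} → {1, 2, 3}.
None of the earlier sets intersect F, but {1, 2, 3} does.

2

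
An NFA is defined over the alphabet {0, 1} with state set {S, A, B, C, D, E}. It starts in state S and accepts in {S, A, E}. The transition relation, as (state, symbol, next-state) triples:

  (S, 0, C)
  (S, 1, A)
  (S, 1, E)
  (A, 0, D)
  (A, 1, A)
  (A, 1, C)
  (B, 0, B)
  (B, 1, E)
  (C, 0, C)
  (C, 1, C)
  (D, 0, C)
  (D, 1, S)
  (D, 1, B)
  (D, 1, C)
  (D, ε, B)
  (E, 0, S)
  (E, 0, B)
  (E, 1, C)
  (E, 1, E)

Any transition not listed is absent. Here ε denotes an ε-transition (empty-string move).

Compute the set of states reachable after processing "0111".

Start in {S}.
Read '0': S→{C}; now {C}.
Read '1': C→{C}; now {C}.
Read '1': C→{C}; now {C}.
Read '1': C→{C}; now {C}.

{C}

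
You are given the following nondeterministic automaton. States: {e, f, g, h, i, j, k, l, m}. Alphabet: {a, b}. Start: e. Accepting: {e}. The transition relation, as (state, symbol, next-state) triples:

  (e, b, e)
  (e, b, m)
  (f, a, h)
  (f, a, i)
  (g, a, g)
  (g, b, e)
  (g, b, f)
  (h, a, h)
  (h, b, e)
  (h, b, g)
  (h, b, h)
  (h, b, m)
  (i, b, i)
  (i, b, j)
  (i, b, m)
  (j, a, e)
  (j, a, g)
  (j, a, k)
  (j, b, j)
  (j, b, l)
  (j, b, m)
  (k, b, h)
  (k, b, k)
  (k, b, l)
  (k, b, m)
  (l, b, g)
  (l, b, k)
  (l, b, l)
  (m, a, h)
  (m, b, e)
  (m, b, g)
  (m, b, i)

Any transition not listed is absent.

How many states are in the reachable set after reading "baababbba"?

Start in {e}.
Read 'b': e→{e, m}; now {e, m}.
Read 'a': e→∅, m→{h}; now {h}.
Read 'a': h→{h}; now {h}.
Read 'b': h→{e, g, h, m}; now {e, g, h, m}.
Read 'a': e→∅, g→{g}, h→{h}, m→{h}; now {g, h}.
Read 'b': g→{e, f}, h→{e, g, h, m}; now {e, f, g, h, m}.
Read 'b': e→{e, m}, f→∅, g→{e, f}, h→{e, g, h, m}, m→{e, g, i}; now {e, f, g, h, i, m}.
Read 'b': e→{e, m}, f→∅, g→{e, f}, h→{e, g, h, m}, i→{i, j, m}, m→{e, g, i}; now {e, f, g, h, i, j, m}.
Read 'a': e→∅, f→{h, i}, g→{g}, h→{h}, i→∅, j→{e, g, k}, m→{h}; now {e, g, h, i, k}.
That set has 5 states.

5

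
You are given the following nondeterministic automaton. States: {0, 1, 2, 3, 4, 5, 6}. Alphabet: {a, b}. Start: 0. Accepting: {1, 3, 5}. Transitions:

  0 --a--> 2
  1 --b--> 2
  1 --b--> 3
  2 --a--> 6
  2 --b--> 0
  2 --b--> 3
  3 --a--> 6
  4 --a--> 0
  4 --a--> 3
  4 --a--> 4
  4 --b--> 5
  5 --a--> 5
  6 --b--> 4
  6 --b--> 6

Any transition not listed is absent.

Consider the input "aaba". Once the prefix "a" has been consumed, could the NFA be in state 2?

Start in {0}.
Read 'a': {0} → {2}.
State 2 is in {2}.

Yes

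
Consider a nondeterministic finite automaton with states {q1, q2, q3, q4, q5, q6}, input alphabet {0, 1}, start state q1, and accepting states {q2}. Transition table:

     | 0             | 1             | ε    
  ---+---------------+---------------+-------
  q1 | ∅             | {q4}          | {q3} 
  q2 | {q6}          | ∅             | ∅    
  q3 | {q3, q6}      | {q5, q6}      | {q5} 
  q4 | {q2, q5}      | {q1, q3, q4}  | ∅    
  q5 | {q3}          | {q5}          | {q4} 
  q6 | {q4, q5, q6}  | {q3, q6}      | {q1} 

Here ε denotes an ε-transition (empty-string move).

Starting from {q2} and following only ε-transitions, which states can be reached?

{q2}

Begin with {q2}.
No ε-moves leave this set, so the closure equals the set itself.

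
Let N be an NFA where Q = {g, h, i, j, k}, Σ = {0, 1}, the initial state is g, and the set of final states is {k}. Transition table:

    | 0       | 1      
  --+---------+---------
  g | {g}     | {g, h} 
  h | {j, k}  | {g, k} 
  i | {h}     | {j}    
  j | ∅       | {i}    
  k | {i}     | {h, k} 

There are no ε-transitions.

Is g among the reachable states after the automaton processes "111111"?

Start in {g}.
Read '1': {g} → {g, h}.
Read '1': {g, h} → {g, h, k}.
Read '1': {g, h, k} → {g, h, k}.
Read '1': {g, h, k} → {g, h, k}.
Read '1': {g, h, k} → {g, h, k}.
Read '1': {g, h, k} → {g, h, k}.
State g is in {g, h, k}.

Yes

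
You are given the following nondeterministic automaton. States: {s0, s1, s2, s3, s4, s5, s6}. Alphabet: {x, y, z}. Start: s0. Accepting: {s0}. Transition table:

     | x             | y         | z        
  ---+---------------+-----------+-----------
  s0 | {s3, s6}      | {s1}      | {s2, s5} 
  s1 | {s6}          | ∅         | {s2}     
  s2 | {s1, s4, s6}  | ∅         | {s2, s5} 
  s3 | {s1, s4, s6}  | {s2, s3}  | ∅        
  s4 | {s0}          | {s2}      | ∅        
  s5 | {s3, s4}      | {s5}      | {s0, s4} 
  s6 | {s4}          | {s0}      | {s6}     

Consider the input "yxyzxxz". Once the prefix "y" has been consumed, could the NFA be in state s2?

No

Start in {s0}.
Read 'y': s0→{s1}; now {s1}.
State s2 is not in {s1}.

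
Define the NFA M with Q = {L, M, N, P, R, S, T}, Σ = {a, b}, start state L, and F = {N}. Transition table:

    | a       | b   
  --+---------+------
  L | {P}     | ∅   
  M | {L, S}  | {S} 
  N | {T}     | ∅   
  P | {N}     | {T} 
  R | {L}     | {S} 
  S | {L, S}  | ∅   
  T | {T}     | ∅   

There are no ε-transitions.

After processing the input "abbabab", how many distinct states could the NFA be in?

Start in {L}.
Read 'a': L→{P}; now {P}.
Read 'b': P→{T}; now {T}.
Read 'b': T→∅; now ∅.
The set is empty and remains empty for the remaining 4 symbols.
That set has 0 states.

0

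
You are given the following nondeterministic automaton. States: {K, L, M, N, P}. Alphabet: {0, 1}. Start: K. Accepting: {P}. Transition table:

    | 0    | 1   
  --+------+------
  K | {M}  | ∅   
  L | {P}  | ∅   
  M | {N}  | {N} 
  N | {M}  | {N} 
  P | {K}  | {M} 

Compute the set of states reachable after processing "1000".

∅

Start in {K}.
Read '1': {K} → ∅.
The set is empty and remains empty for the remaining 3 symbols.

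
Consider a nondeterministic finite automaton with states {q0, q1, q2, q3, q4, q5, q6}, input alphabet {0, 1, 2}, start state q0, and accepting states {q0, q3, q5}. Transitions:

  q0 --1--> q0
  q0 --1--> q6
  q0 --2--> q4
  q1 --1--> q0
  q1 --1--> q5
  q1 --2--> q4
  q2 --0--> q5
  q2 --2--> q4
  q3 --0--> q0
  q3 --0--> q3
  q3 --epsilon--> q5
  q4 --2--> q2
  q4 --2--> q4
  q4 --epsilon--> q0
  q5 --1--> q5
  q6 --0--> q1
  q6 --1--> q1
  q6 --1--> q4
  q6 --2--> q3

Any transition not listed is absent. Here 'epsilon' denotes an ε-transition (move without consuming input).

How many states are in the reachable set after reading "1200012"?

4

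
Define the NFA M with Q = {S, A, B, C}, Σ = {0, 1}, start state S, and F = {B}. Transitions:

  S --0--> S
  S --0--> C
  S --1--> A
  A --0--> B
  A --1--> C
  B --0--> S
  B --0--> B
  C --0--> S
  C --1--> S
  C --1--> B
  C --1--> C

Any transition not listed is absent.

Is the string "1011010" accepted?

No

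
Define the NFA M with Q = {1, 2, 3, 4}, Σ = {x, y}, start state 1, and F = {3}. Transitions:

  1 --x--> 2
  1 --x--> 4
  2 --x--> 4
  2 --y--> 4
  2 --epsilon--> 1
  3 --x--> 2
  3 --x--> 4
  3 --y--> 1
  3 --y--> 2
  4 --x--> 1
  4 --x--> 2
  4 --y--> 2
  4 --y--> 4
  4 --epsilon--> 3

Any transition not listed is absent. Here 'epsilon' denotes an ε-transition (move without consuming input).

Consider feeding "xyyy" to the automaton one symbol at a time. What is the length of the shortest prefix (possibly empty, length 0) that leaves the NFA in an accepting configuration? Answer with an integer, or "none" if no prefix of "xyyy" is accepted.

Start in {1}.
Read 'x': {1} → {1, 2, 3, 4}.
None of the earlier sets intersect F, but {1, 2, 3, 4} does.

1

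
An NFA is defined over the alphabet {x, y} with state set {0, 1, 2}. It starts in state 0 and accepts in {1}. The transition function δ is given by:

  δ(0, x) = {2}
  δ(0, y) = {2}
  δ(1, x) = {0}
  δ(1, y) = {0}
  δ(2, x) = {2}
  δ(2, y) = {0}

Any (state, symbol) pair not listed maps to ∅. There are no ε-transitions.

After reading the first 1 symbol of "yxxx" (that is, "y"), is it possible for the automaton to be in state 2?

Yes

Start in {0}.
Read 'y': {0} → {2}.
State 2 is in {2}.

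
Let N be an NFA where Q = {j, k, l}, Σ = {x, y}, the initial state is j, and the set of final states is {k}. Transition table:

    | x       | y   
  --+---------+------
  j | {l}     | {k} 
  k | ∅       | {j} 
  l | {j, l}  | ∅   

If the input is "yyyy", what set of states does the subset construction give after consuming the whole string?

Start in {j}.
Read 'y': {j} → {k}.
Read 'y': {k} → {j}.
Read 'y': {j} → {k}.
Read 'y': {k} → {j}.

{j}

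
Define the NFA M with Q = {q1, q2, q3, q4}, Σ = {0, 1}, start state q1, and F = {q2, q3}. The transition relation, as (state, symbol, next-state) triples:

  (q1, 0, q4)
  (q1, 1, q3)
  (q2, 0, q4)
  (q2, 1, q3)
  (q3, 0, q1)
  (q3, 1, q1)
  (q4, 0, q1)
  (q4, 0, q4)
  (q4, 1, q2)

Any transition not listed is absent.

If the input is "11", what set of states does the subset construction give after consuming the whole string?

{q1}

Start in {q1}.
Read '1': q1→{q3}; now {q3}.
Read '1': q3→{q1}; now {q1}.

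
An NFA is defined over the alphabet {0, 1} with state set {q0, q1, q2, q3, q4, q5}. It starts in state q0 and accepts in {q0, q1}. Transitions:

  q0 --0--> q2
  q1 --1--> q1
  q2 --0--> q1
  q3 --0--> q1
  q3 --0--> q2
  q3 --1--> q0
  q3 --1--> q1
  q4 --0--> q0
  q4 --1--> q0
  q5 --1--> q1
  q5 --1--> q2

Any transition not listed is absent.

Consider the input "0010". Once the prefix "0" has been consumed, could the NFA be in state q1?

No

Start in {q0}.
Read '0': q0→{q2}; now {q2}.
State q1 is not in {q2}.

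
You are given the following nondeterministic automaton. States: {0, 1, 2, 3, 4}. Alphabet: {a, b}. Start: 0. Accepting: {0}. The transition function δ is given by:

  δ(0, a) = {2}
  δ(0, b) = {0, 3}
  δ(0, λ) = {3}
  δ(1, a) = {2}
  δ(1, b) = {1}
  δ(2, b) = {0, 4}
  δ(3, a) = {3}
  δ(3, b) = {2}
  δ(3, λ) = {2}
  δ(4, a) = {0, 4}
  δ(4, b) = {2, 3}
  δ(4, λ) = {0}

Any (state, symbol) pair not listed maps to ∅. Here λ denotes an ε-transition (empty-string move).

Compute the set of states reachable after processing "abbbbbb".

{0, 2, 3, 4}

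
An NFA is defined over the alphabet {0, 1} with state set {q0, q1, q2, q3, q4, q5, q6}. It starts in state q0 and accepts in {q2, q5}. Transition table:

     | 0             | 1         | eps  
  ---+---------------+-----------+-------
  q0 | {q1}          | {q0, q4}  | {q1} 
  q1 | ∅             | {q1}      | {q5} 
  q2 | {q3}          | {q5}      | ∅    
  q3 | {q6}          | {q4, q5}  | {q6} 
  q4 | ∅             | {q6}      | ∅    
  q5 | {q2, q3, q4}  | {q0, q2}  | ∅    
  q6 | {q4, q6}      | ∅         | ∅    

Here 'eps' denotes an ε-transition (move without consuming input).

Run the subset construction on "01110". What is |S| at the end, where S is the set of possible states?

Start: ε-closure({q0}) = {q0, q1, q5}.
Read '0': q0→{q1}, q1→∅, q5→{q2, q3, q4}; union {q1, q2, q3, q4}; ε-closure = {q1, q2, q3, q4, q5, q6}.
Read '1': q1→{q1}, q2→{q5}, q3→{q4, q5}, q4→{q6}, q5→{q0, q2}, q6→∅; now {q0, q1, q2, q4, q5, q6}.
Read '1': q0→{q0, q4}, q1→{q1}, q2→{q5}, q4→{q6}, q5→{q0, q2}, q6→∅; now {q0, q1, q2, q4, q5, q6}.
Read '1': q0→{q0, q4}, q1→{q1}, q2→{q5}, q4→{q6}, q5→{q0, q2}, q6→∅; now {q0, q1, q2, q4, q5, q6}.
Read '0': q0→{q1}, q1→∅, q2→{q3}, q4→∅, q5→{q2, q3, q4}, q6→{q4, q6}; union {q1, q2, q3, q4, q6}; ε-closure = {q1, q2, q3, q4, q5, q6}.
That set has 6 states.

6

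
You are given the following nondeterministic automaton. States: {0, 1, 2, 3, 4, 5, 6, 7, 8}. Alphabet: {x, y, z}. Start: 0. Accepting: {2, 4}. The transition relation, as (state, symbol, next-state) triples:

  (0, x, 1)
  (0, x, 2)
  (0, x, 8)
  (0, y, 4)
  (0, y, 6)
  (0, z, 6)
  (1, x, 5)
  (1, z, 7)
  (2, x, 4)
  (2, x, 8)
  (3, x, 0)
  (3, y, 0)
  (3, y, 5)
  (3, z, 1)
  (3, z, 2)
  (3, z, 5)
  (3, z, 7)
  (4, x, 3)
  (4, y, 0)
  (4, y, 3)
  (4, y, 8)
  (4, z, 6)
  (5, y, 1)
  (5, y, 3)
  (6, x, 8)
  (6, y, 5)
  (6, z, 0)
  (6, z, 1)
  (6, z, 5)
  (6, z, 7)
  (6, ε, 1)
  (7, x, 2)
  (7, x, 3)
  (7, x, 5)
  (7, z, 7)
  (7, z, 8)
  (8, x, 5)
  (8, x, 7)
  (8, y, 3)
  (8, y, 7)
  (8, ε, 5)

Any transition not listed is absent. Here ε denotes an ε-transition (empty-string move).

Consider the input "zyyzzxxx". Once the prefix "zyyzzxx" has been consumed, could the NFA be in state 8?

Yes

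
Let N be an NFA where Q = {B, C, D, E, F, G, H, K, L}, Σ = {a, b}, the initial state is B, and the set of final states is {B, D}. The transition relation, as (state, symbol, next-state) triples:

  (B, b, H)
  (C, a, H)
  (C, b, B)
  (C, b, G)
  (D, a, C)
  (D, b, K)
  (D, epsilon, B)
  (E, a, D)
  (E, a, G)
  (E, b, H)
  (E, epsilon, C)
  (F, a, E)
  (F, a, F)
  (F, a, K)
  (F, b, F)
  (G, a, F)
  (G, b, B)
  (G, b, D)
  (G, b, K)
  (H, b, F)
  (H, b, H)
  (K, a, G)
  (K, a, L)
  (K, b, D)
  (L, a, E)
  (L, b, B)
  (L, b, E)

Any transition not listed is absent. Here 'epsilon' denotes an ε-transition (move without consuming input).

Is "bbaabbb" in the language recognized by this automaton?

Yes

Start in {B}.
Read 'b': {B} → {H}.
Read 'b': {H} → {F, H}.
Read 'a': {F, H} → {C, E, F, K}.
Read 'a': {C, E, F, K} → {B, C, D, E, F, G, H, K, L}.
Read 'b': {B, C, D, E, F, G, H, K, L} → {B, C, D, E, F, G, H, K}.
Read 'b': {B, C, D, E, F, G, H, K} → {B, D, F, G, H, K}.
Read 'b': {B, D, F, G, H, K} → {B, D, F, H, K}.
The final set {B, D, F, H, K} contains the accepting states B, D.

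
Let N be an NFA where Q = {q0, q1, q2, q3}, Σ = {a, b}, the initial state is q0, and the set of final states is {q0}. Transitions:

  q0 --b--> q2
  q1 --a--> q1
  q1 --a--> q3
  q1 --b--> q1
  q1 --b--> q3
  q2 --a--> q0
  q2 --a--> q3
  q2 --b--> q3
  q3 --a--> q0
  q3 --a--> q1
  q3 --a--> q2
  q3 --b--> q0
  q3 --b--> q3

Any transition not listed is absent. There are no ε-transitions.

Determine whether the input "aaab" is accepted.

Start in {q0}.
Read 'a': q0→∅; now ∅.
The set is empty and remains empty for the remaining 3 symbols.
The final set ∅ contains no accepting state.

No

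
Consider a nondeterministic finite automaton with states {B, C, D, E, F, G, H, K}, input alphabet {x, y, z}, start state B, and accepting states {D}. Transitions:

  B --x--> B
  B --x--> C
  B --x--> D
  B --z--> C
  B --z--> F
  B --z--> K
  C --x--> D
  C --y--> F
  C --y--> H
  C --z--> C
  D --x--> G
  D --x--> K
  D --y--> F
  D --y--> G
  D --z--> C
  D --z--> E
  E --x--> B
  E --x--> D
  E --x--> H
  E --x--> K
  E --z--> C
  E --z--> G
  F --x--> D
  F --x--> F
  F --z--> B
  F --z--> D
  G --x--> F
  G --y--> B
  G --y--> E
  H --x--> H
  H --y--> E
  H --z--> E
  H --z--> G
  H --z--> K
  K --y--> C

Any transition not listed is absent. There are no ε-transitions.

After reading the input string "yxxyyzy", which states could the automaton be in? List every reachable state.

∅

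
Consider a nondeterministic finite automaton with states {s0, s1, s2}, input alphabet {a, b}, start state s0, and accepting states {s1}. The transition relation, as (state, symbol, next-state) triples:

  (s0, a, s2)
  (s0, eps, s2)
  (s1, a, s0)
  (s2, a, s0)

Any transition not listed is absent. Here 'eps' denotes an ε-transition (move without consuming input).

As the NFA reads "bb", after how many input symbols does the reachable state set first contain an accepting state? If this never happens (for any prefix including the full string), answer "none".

none

Start: ε-closure({s0}) = {s0, s2}.
Read 'b': {s0, s2} → ∅.
The set is empty and remains empty for the remaining 1 symbol.
No reachable set along the way intersects F.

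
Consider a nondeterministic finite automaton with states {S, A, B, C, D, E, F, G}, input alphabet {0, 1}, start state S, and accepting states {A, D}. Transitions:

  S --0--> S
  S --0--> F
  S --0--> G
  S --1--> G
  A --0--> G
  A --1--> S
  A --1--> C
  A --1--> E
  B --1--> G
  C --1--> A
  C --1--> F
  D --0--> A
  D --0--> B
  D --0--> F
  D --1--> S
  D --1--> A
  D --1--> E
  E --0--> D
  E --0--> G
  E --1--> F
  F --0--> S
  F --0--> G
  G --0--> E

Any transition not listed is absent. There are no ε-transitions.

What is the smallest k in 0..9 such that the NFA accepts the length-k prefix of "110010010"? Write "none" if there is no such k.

none

Start in {S}.
Read '1': {S} → {G}.
Read '1': {G} → ∅.
The set is empty and remains empty for the remaining 7 symbols.
No reachable set along the way intersects F.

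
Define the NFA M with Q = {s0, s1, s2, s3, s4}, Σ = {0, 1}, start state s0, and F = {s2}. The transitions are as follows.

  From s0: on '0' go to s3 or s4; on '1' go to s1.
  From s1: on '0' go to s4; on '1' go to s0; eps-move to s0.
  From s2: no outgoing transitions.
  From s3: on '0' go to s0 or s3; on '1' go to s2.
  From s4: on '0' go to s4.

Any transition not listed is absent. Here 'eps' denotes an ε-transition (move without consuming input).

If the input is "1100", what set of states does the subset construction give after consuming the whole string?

Start in {s0}.
Read '1': {s0} → {s0, s1}.
Read '1': {s0, s1} → {s0, s1}.
Read '0': {s0, s1} → {s3, s4}.
Read '0': {s3, s4} → {s0, s3, s4}.

{s0, s3, s4}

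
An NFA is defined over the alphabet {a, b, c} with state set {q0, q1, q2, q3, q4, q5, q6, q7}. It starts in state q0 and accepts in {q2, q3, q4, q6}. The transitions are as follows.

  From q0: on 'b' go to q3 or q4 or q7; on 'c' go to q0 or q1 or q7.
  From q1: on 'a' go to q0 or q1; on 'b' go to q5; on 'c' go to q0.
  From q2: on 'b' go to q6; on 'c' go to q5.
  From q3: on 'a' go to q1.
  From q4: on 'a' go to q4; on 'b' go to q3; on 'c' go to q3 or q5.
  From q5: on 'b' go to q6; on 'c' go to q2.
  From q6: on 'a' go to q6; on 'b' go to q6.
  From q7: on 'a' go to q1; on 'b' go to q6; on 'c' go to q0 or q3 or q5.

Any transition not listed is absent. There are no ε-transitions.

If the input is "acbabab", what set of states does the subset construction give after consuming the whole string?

∅

Start in {q0}.
Read 'a': q0→∅; now ∅.
The set is empty and remains empty for the remaining 6 symbols.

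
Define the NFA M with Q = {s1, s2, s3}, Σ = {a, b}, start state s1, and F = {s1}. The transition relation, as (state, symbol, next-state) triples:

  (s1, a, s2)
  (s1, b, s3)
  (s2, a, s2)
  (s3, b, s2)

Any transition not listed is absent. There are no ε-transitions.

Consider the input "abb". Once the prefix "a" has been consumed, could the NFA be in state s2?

Yes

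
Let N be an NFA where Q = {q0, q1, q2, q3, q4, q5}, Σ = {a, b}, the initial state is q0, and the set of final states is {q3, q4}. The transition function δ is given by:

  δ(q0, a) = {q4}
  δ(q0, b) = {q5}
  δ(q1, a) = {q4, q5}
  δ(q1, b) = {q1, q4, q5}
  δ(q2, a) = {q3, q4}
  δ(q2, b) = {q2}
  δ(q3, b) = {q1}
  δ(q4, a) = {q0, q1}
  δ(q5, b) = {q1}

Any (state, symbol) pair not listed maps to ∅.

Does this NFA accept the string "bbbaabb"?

Start in {q0}.
Read 'b': q0→{q5}; now {q5}.
Read 'b': q5→{q1}; now {q1}.
Read 'b': q1→{q1, q4, q5}; now {q1, q4, q5}.
Read 'a': q1→{q4, q5}, q4→{q0, q1}, q5→∅; now {q0, q1, q4, q5}.
Read 'a': q0→{q4}, q1→{q4, q5}, q4→{q0, q1}, q5→∅; now {q0, q1, q4, q5}.
Read 'b': q0→{q5}, q1→{q1, q4, q5}, q4→∅, q5→{q1}; now {q1, q4, q5}.
Read 'b': q1→{q1, q4, q5}, q4→∅, q5→{q1}; now {q1, q4, q5}.
The final set {q1, q4, q5} contains the accepting state q4.

Yes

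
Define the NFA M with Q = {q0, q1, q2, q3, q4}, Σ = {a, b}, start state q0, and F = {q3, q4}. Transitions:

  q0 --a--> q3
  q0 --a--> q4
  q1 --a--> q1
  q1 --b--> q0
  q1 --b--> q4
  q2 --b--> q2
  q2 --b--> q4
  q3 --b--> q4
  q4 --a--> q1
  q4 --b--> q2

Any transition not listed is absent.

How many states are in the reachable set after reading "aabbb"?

2

Start in {q0}.
Read 'a': q0→{q3, q4}; now {q3, q4}.
Read 'a': q3→∅, q4→{q1}; now {q1}.
Read 'b': q1→{q0, q4}; now {q0, q4}.
Read 'b': q0→∅, q4→{q2}; now {q2}.
Read 'b': q2→{q2, q4}; now {q2, q4}.
That set has 2 states.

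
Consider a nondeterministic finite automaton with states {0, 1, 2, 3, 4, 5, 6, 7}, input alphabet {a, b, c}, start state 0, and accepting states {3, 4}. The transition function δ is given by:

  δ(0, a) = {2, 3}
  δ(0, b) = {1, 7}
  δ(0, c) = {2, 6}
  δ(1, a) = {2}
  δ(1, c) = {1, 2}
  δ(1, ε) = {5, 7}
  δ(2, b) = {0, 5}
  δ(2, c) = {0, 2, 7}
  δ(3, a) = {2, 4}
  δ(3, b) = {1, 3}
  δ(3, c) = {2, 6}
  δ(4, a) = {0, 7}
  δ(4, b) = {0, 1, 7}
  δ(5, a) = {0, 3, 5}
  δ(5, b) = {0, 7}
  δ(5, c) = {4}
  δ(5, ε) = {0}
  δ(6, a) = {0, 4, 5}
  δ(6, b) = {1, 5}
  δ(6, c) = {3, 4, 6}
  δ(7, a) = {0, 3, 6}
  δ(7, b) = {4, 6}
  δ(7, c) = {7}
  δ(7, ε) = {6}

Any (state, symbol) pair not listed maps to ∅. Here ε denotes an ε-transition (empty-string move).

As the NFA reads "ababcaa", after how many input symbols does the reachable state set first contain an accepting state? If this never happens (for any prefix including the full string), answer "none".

1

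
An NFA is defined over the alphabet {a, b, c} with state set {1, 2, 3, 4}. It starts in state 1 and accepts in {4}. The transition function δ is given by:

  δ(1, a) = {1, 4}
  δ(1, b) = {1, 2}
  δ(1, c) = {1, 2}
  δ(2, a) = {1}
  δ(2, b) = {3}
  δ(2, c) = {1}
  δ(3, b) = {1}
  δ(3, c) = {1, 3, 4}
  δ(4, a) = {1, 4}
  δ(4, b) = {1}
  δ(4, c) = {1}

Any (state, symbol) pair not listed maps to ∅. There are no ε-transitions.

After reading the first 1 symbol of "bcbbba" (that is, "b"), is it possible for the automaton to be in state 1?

Start in {1}.
Read 'b': {1} → {1, 2}.
State 1 is in {1, 2}.

Yes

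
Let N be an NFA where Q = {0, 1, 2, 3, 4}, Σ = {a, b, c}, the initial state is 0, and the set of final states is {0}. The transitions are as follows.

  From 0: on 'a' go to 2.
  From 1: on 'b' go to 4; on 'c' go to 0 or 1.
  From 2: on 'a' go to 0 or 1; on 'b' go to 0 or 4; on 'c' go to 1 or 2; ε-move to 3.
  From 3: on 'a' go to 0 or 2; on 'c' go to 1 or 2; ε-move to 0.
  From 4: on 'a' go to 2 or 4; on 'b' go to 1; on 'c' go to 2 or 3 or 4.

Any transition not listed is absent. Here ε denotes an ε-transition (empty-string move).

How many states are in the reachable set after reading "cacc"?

Start in {0}.
Read 'c': 0→∅; now ∅.
The set is empty and remains empty for the remaining 3 symbols.
That set has 0 states.

0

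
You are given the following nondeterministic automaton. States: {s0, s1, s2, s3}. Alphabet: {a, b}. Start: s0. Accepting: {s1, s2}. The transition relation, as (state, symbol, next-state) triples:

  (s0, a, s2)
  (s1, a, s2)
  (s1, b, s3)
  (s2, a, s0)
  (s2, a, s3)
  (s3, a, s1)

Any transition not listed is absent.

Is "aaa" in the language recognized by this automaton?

Yes

Start in {s0}.
Read 'a': {s0} → {s2}.
Read 'a': {s2} → {s0, s3}.
Read 'a': {s0, s3} → {s1, s2}.
The final set {s1, s2} contains the accepting states s1, s2.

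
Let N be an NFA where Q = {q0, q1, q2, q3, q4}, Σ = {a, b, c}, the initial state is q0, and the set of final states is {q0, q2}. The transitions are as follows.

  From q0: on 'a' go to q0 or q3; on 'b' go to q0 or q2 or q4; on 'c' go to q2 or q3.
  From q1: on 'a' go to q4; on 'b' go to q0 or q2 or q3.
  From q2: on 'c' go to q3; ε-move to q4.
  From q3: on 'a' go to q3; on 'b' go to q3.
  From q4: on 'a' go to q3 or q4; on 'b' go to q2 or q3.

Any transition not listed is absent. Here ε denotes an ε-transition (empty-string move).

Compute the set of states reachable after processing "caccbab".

∅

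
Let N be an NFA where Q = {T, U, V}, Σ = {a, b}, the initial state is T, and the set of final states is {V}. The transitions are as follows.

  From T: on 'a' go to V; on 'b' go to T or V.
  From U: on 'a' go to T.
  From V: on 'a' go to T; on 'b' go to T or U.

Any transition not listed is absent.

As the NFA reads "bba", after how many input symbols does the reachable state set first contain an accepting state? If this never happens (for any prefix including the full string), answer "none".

Start in {T}.
Read 'b': {T} → {T, V}.
None of the earlier sets intersect F, but {T, V} does.

1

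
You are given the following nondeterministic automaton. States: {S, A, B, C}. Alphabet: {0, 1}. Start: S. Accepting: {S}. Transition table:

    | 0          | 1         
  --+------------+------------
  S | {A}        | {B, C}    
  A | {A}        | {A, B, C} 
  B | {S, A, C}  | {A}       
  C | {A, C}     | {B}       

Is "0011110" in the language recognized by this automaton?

Start in {S}.
Read '0': S→{A}; now {A}.
Read '0': A→{A}; now {A}.
Read '1': A→{A, B, C}; now {A, B, C}.
Read '1': A→{A, B, C}, B→{A}, C→{B}; now {A, B, C}.
Read '1': A→{A, B, C}, B→{A}, C→{B}; now {A, B, C}.
Read '1': A→{A, B, C}, B→{A}, C→{B}; now {A, B, C}.
Read '0': A→{A}, B→{S, A, C}, C→{A, C}; now {S, A, C}.
The final set {S, A, C} contains the accepting state S.

Yes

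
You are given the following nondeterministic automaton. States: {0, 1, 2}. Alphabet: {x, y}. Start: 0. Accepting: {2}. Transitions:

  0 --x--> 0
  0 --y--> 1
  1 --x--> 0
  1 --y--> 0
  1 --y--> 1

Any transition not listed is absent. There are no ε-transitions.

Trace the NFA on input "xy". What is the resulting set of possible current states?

{1}

Start in {0}.
Read 'x': {0} → {0}.
Read 'y': {0} → {1}.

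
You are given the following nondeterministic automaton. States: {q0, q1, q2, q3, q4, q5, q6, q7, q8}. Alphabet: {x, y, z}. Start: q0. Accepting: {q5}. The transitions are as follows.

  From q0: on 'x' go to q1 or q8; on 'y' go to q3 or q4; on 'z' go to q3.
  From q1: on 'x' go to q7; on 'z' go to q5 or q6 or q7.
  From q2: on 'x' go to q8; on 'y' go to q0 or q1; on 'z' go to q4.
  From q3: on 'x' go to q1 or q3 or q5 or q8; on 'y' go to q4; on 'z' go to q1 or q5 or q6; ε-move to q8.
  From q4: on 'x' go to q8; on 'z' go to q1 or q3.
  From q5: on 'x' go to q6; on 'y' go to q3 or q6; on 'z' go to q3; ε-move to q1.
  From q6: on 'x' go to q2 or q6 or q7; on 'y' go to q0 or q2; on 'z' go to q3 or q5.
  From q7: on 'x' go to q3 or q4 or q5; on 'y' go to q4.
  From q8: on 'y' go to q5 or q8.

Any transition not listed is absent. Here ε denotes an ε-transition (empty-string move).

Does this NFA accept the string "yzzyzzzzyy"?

Start in {q0}.
Read 'y': {q0} → {q3, q4, q8}.
Read 'z': {q3, q4, q8} → {q1, q3, q5, q6, q8}.
Read 'z': {q1, q3, q5, q6, q8} → {q1, q3, q5, q6, q7, q8}.
Read 'y': {q1, q3, q5, q6, q7, q8} → {q0, q1, q2, q3, q4, q5, q6, q8}.
Read 'z': {q0, q1, q2, q3, q4, q5, q6, q8} → {q1, q3, q4, q5, q6, q7, q8}.
Read 'z': {q1, q3, q4, q5, q6, q7, q8} → {q1, q3, q5, q6, q7, q8}.
Read 'z': {q1, q3, q5, q6, q7, q8} → {q1, q3, q5, q6, q7, q8}.
Read 'z': {q1, q3, q5, q6, q7, q8} → {q1, q3, q5, q6, q7, q8}.
Read 'y': {q1, q3, q5, q6, q7, q8} → {q0, q1, q2, q3, q4, q5, q6, q8}.
Read 'y': {q0, q1, q2, q3, q4, q5, q6, q8} → {q0, q1, q2, q3, q4, q5, q6, q8}.
The final set {q0, q1, q2, q3, q4, q5, q6, q8} contains the accepting state q5.

Yes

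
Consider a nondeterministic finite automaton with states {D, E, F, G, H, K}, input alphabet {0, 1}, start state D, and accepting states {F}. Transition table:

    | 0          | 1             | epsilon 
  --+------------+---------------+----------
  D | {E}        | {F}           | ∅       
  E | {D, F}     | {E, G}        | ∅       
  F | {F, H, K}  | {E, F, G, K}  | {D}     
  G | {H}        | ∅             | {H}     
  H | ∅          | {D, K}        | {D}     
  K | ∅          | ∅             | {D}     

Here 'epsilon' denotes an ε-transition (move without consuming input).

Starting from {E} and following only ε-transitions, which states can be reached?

Begin with {E}.
No ε-moves leave this set, so the closure equals the set itself.

{E}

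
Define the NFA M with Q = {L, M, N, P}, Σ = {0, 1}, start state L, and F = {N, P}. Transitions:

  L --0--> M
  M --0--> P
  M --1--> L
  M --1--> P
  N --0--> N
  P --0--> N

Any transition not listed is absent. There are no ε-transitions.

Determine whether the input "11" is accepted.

Start in {L}.
Read '1': L→∅; now ∅.
The set is empty and remains empty for the remaining 1 symbol.
The final set ∅ contains no accepting state.

No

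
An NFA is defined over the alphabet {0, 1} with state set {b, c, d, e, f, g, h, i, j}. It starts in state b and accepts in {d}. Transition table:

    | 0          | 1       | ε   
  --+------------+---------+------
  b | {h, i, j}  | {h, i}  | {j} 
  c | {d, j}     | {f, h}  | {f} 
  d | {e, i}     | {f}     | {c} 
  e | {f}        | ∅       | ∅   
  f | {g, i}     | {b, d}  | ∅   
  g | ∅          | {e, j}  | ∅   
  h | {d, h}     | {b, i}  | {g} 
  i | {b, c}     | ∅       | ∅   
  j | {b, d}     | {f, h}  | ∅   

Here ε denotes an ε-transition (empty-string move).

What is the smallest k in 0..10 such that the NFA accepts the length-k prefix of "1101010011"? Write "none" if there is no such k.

Start: ε-closure({b}) = {b, j}.
Read '1': b→{h, i}, j→{f, h}; union {f, h, i}; ε-closure = {f, g, h, i}.
Read '1': f→{b, d}, g→{e, j}, h→{b, i}, i→∅; union {b, d, e, i, j}; ε-closure = {b, c, d, e, f, i, j}.
None of the earlier sets intersect F, but {b, c, d, e, f, i, j} does.

2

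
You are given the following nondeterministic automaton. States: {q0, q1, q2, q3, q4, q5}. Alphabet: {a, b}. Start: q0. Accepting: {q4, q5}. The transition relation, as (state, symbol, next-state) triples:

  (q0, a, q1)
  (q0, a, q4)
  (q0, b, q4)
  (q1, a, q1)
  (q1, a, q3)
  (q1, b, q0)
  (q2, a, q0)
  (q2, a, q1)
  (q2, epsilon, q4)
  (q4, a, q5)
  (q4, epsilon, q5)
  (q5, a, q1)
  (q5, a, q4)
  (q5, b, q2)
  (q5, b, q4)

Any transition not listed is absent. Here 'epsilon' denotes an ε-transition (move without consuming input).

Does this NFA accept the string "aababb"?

Yes

Start in {q0}.
Read 'a': q0→{q1, q4}; union {q1, q4}; ε-closure = {q1, q4, q5}.
Read 'a': q1→{q1, q3}, q4→{q5}, q5→{q1, q4}; now {q1, q3, q4, q5}.
Read 'b': q1→{q0}, q3→∅, q4→∅, q5→{q2, q4}; union {q0, q2, q4}; ε-closure = {q0, q2, q4, q5}.
Read 'a': q0→{q1, q4}, q2→{q0, q1}, q4→{q5}, q5→{q1, q4}; now {q0, q1, q4, q5}.
Read 'b': q0→{q4}, q1→{q0}, q4→∅, q5→{q2, q4}; union {q0, q2, q4}; ε-closure = {q0, q2, q4, q5}.
Read 'b': q0→{q4}, q2→∅, q4→∅, q5→{q2, q4}; union {q2, q4}; ε-closure = {q2, q4, q5}.
The final set {q2, q4, q5} contains the accepting states q4, q5.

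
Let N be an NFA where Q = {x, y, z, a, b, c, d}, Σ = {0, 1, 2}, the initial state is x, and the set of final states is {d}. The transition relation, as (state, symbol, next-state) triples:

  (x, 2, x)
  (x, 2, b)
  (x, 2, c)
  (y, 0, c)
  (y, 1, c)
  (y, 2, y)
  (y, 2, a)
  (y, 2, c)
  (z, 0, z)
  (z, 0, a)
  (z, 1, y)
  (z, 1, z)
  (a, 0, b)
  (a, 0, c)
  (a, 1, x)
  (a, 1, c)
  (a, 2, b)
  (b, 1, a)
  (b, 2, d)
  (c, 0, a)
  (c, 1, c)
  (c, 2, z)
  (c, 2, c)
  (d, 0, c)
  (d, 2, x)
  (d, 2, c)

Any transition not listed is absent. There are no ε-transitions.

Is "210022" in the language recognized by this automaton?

Yes

Start in {x}.
Read '2': {x} → {x, b, c}.
Read '1': {x, b, c} → {a, c}.
Read '0': {a, c} → {a, b, c}.
Read '0': {a, b, c} → {a, b, c}.
Read '2': {a, b, c} → {z, b, c, d}.
Read '2': {z, b, c, d} → {x, z, c, d}.
The final set {x, z, c, d} contains the accepting state d.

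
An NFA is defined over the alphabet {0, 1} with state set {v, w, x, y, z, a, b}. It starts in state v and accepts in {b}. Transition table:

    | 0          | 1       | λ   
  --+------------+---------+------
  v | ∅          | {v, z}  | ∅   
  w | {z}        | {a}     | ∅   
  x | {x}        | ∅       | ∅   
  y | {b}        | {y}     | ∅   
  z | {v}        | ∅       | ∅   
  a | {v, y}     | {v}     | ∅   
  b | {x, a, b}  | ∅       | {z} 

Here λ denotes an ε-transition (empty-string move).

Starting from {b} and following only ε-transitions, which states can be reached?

{z, b}

Begin with {b}.
ε-move b → z; add z.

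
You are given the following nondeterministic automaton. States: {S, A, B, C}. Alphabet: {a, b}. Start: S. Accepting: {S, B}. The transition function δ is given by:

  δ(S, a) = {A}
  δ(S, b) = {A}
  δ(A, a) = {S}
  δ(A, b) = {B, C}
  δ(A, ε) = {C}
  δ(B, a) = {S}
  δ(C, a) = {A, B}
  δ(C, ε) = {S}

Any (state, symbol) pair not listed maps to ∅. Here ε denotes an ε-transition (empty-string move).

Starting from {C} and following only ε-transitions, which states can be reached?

{S, C}

Begin with {C}.
ε-move C → S; add S.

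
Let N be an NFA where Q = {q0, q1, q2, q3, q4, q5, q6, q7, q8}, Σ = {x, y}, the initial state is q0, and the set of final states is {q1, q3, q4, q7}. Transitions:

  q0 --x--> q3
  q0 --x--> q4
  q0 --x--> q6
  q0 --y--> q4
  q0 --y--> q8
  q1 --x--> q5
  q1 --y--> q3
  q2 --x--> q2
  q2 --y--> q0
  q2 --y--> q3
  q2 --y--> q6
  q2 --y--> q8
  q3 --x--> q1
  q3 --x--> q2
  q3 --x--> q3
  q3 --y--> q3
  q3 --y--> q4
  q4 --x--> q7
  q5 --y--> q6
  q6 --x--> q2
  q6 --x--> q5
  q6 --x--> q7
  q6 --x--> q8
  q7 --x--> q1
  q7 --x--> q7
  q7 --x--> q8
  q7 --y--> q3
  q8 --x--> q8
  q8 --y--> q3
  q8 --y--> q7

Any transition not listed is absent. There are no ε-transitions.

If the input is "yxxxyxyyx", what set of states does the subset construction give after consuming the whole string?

{q1, q2, q3, q7, q8}

Start in {q0}.
Read 'y': {q0} → {q4, q8}.
Read 'x': {q4, q8} → {q7, q8}.
Read 'x': {q7, q8} → {q1, q7, q8}.
Read 'x': {q1, q7, q8} → {q1, q5, q7, q8}.
Read 'y': {q1, q5, q7, q8} → {q3, q6, q7}.
Read 'x': {q3, q6, q7} → {q1, q2, q3, q5, q7, q8}.
Read 'y': {q1, q2, q3, q5, q7, q8} → {q0, q3, q4, q6, q7, q8}.
Read 'y': {q0, q3, q4, q6, q7, q8} → {q3, q4, q7, q8}.
Read 'x': {q3, q4, q7, q8} → {q1, q2, q3, q7, q8}.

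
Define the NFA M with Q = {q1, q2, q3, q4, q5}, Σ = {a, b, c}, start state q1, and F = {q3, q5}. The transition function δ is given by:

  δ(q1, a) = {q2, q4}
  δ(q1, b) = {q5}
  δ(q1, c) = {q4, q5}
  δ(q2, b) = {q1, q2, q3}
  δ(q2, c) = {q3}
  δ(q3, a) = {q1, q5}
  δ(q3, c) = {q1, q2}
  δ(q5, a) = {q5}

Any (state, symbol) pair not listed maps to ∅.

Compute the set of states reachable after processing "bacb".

Start in {q1}.
Read 'b': {q1} → {q5}.
Read 'a': {q5} → {q5}.
Read 'c': {q5} → ∅.
The set is empty and remains empty for the remaining 1 symbol.

∅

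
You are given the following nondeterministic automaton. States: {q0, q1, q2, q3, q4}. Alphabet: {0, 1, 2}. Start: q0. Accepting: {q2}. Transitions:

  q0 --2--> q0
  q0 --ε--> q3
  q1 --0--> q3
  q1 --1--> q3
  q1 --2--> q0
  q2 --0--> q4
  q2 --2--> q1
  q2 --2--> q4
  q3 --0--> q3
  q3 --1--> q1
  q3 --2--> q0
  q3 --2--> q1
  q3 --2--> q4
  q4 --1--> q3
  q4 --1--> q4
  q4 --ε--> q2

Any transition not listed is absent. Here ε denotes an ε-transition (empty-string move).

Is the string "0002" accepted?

Yes

Start: ε-closure({q0}) = {q0, q3}.
Read '0': q0→∅, q3→{q3}; now {q3}.
Read '0': q3→{q3}; now {q3}.
Read '0': q3→{q3}; now {q3}.
Read '2': q3→{q0, q1, q4}; union {q0, q1, q4}; ε-closure = {q0, q1, q2, q3, q4}.
The final set {q0, q1, q2, q3, q4} contains the accepting state q2.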